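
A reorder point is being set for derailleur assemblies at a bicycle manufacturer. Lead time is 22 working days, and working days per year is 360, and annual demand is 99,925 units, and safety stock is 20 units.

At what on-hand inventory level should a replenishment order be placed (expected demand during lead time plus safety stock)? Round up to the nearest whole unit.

Daily demand d = 99,925 / 360 = 277.569 units/day
Demand during lead time = 277.569 × 22 = 6,106.53
Reorder point = 6,106.53 + 20 = 6,126.53 → round up

6,127 units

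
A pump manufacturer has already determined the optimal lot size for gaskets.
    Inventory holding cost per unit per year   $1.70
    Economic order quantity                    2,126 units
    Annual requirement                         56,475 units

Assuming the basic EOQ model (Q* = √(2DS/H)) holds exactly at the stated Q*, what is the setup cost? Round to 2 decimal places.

$68.03

From Q* = √(2DS/H) ⇒ Q*² = 2DS/H.
S = Q²H / (2D) = 2,126² × 1.7 / (2 × 56,475) = 68.0282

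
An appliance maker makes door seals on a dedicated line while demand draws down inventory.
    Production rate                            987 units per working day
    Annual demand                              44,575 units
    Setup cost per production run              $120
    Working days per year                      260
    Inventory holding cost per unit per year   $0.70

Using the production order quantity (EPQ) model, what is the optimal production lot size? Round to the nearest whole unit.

4,301 units

d = 44,575/260 = 171.4423 units/day;  effective holding cost H(1 − d/p) = 0.7·(1 − 171.4423/987) = 0.57841
Q* = √(2DS / H_eff) = √(2·44,575·120 / 0.57841) ≈ 4,300.64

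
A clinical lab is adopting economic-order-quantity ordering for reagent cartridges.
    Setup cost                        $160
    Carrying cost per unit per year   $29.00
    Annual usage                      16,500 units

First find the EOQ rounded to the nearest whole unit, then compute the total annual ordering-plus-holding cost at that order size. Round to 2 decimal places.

Optimal lot size Q* = (2 × 16,500 × $160 / $29)^½ ≈ 426.70 → Q = 427 units
Ordering: D/Q × S = 16,500/427 × $160 = $6,182.67
Holding:  Q/2 × H = 427/2 × $29 = $6,191.50
Total = $6,182.67 + $6,191.50 = $12,374.17

$12,374.17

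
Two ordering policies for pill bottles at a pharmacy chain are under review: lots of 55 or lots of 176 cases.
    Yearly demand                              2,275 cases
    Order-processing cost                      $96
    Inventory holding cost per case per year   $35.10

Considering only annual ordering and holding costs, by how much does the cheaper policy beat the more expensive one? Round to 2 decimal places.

$606.45

TC(Q) = (D/Q)S + (Q/2)H
TC(55) = (2,275/55)×96 + (55/2)×35.1 = $4,936.16
TC(176) = (2,275/176)×96 + (176/2)×35.1 = $4,329.71
|ΔTC| = |$4,936.16 − $4,329.71| = $606.45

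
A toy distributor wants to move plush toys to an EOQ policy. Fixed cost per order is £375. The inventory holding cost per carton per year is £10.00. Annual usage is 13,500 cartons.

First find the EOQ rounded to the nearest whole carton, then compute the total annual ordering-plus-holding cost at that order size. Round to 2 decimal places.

£10,062.31

EOQ = √(2DS/H) = √(2 × 13,500 × 375 / 10)
    = √(1,012,500.00) ≈ 1,006.23 → Q = 1,006 cartons
Annual ordering cost = (D/Q)·S = (13,500/1,006) × 375 = £5,032.31
Annual holding cost  = (Q/2)·H = (1,006/2) × 10 = £5,030.00
Total = £5,032.31 + £5,030.00 = £10,062.31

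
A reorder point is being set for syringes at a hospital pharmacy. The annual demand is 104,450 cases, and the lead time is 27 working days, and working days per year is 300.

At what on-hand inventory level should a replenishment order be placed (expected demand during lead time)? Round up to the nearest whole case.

Daily demand d = 104,450 / 300 = 348.167 cases/day
Demand during lead time = 348.167 × 27 = 9,400.50
Reorder point = 9,400.50 → round up

9,401 cases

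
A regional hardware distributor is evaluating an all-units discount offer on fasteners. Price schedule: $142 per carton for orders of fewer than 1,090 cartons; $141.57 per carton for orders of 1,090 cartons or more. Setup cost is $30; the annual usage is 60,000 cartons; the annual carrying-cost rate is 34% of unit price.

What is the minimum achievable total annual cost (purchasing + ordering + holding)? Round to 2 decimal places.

H₁ = 34%×$142 = $48.2800;  H₂ = 34%×$141.57 = $48.1338
EOQ₁ = √(2×60,000×30/48.2800) = 273.07  (< 1,090, feasible at tier 1)
EOQ₂ = √(2×60,000×30/48.1338) = 273.48  (< 1,090 → use Q = 1,090 at tier-2 price)
TC(tier 1 (EOQ₁), Q≈273.1) = $8,533,183.63
TC(tier 2, Q≈1,090.0) = $8,522,084.30
Minimum at tier 2: $8,522,084.30

$8,522,084.30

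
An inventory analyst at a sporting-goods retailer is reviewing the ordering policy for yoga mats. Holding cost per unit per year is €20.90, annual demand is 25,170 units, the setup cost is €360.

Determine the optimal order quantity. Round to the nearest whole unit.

2DS/H = 2·25,170·360/20.9 = 867,100.48
EOQ = √867,100.48 ≈ 931.18

931 units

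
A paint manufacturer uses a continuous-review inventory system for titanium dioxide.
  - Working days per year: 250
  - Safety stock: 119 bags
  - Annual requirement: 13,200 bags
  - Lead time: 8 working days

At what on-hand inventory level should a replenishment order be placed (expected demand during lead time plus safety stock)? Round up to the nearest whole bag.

542 bags

Daily demand d = 13,200 / 250 = 52.800 bags/day
Demand during lead time = 52.800 × 8 = 422.40
Reorder point = 422.40 + 119 = 541.40 → round up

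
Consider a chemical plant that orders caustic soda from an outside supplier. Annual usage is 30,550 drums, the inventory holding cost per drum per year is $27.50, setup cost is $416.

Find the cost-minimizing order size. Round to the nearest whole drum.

961 drums

Optimal lot size Q* = (2 × 30,550 × $416 / $27.5)^½ ≈ 961.39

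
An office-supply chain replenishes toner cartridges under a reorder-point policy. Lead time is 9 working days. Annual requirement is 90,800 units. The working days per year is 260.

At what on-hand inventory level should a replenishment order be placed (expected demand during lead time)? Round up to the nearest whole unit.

3,144 units

Daily demand d = 90,800 / 260 = 349.231 units/day
Demand during lead time = 349.231 × 9 = 3,143.08
Reorder point = 3,143.08 → round up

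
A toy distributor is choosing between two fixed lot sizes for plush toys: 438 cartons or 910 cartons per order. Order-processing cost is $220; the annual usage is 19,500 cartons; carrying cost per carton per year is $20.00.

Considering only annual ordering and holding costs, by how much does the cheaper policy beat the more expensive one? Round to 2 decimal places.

$360.23

For each Q, cost = (D/Q)·S + (Q/2)·H.
TC(438) = (19,500/438)×220 + (438/2)×20 = $14,174.52
TC(910) = (19,500/910)×220 + (910/2)×20 = $13,814.29
Lots of 910 are cheaper by $360.23.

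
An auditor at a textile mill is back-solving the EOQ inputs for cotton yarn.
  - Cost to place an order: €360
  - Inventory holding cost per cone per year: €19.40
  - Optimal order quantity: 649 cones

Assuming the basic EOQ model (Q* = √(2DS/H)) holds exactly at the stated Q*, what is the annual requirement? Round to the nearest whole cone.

11,349 cones per year

Since Q* = (2DS/H)^½, squaring gives Q*²·H = 2DS.
D = Q²H / (2S) = 649² × 19.4 / (2 × 360) = 11,349.03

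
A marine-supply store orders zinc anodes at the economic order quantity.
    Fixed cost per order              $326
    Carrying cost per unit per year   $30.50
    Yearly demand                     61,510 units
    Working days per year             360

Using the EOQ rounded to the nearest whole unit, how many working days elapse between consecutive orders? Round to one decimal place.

6.7 days

Q* = √(2·D·S / H) = √(2·61,510·326 / 30.5) = √1,314,902.3 ≈ 1,146.69 → Q = 1,147 units
Days between orders = 360 / (D/Q) = 360 / 53.627 ≈ 6.713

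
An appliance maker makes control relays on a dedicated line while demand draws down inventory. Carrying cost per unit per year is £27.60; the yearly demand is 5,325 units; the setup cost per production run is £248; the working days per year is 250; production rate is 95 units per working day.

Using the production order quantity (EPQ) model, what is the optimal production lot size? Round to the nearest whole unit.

351 units

d = 5,325/250 = 21.3000 units/day;  effective holding cost H(1 − d/p) = 27.6·(1 − 21.3000/95) = 21.41179
Q* = √(2DS / H_eff) = √(2·5,325·248 / 21.41179) ≈ 351.22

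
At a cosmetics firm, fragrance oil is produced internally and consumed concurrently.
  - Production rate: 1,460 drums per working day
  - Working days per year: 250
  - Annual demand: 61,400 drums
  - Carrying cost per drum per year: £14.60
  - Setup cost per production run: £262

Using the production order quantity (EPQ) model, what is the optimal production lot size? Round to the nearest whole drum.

Daily demand d = 61,400/250 = 245.600; p = 1460; 1 − d/p = 0.83178
EPQ = √(2DS / (H(1 − d/p)))
    = √(2 × 61,400 × 262 / (14.6 × 0.83178)) ≈ 1,627.68

1,628 drums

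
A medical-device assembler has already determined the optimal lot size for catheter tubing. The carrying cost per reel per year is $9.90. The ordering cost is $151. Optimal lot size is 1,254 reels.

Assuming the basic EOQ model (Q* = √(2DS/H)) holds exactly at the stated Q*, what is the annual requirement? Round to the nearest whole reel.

51,549 reels per year

EOQ relation: Q² = 2DS/H, so rearrange for the unknown.
D = Q²H / (2S) = 1,254² × 9.9 / (2 × 151) = 51,549.37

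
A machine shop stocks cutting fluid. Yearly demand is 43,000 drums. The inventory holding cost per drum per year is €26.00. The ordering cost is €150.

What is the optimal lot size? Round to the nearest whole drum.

704 drums

Q* = √(2·D·S / H) = √(2·43,000·150 / 26) = √496,153.8 ≈ 704.38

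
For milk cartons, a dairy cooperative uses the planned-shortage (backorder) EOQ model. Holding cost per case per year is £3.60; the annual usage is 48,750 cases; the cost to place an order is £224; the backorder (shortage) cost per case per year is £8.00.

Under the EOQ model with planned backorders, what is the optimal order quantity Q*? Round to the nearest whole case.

Q* = √(2DS/H) · √((H + b)/b)
   = √(2 × 48,750 × 224 / 3.6) · √((3.6 + 8) / 8)
   = 2,463.060 × 1.2042 ≈ 2,965.92

2,966 cases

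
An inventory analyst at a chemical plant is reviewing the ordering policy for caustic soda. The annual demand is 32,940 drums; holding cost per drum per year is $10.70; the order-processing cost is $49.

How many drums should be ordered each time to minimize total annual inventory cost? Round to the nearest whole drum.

Optimal lot size Q* = (2 × 32,940 × $49 / $10.7)^½ ≈ 549.27

549 drums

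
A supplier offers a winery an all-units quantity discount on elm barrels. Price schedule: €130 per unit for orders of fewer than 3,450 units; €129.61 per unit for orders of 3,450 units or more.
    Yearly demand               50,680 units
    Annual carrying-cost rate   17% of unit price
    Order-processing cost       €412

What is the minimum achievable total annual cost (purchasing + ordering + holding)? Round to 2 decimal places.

€6,612,695.15

H₁ = 17%×€130 = €22.1000;  H₂ = 17%×€129.61 = €22.0337
EOQ₁ = √(2×50,680×412/22.1000) = 1,374.63  (< 3,450, feasible at tier 1)
EOQ₂ = √(2×50,680×412/22.0337) = 1,376.70  (< 3,450 → use Q = 3,450 at tier-2 price)
TC(tier 1 (EOQ₁), Q≈1,374.6) = €6,618,779.32
TC(tier 2, Q≈3,450.0) = €6,612,695.15
Minimum at tier 2: €6,612,695.15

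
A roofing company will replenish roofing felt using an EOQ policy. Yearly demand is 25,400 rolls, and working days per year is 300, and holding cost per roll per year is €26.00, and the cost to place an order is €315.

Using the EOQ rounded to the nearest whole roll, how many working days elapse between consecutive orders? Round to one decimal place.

Optimal lot size Q* = (2 × 25,400 × €315 / €26)^½ ≈ 784.51 → Q = 785 rolls
Days between orders = 300 / (D/Q) = 300 / 32.357 ≈ 9.272

9.3 days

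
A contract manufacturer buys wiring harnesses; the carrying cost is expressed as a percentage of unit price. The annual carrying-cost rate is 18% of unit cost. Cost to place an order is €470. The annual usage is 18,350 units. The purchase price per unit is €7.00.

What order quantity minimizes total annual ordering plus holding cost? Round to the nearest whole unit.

H = i·C = 0.18 × €7 = €1.2600 per unit-year
2DS/H = 2·18,350·470/1.26 = 13,689,682.54
EOQ = √13,689,682.54 ≈ 3,699.96

3,700 units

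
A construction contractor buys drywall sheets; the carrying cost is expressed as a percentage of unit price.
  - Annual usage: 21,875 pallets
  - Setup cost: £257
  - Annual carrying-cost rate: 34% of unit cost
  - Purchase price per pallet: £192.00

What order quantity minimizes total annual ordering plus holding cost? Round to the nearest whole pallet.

415 pallets

H = i·C = 0.34 × £192 = £65.2800 per pallet-year
2DS/H = 2·21,875·257/65.28 = 172,238.82
EOQ = √172,238.82 ≈ 415.02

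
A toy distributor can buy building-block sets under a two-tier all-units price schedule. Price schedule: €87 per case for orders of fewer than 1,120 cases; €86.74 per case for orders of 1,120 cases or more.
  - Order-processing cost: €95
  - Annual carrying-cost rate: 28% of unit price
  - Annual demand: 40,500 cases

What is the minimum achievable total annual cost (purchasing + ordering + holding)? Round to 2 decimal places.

€3,530,006.10

H₁ = 28%×€87 = €24.3600;  H₂ = 28%×€86.74 = €24.2872
EOQ₁ = √(2×40,500×95/24.3600) = 562.04  (< 1,120, feasible at tier 1)
EOQ₂ = √(2×40,500×95/24.2872) = 562.88  (< 1,120 → use Q = 1,120 at tier-2 price)
TC(tier 1 (EOQ₁), Q≈562.0) = €3,537,191.25
TC(tier 2, Q≈1,120.0) = €3,530,006.10
Minimum at tier 2: €3,530,006.10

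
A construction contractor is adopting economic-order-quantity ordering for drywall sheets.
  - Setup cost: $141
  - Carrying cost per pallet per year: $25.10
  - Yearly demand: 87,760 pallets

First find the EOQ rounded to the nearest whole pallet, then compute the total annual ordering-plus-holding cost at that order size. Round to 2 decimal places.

$24,923.54

Optimal lot size Q* = (2 × 87,760 × $141 / $25.1)^½ ≈ 992.97 → Q = 993 pallets
Ordering: D/Q × S = 87,760/993 × $141 = $12,461.39
Holding:  Q/2 × H = 993/2 × $25.1 = $12,462.15
Total = $12,461.39 + $12,462.15 = $24,923.54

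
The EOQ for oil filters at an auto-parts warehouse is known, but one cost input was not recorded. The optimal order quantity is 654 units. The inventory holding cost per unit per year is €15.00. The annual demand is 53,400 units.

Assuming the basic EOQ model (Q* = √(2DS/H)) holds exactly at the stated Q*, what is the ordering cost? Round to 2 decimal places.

Since Q* = (2DS/H)^½, squaring gives Q*²·H = 2DS.
S = Q²H / (2D) = 654² × 15 / (2 × 53,400) = 60.0725

€60.07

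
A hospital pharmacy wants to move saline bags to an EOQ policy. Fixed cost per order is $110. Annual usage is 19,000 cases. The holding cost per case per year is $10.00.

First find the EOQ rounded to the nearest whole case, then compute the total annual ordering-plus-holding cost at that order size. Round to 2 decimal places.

Q* = √(2·D·S / H) = √(2·19,000·110 / 10) = √418,000.0 ≈ 646.53 → Q = 647 cases
Orders/yr = 19,000/647 = 29.366; ordering cost = 29.366 × $110 = $3,230.29
Average inventory = 647/2 = 323.5; holding cost = 323.5 × $10 = $3,235.00
Total = $3,230.29 + $3,235.00 = $6,465.29

$6,465.29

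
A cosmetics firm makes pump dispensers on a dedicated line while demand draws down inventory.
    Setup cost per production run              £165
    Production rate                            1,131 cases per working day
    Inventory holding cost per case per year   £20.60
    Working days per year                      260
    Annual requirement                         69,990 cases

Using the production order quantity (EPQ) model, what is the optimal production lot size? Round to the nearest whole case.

d = 69,990/260 = 269.1923 cases/day;  effective holding cost H(1 − d/p) = 20.6·(1 − 269.1923/1131) = 15.69694
Q* = √(2DS / H_eff) = √(2·69,990·165 / 15.69694) ≈ 1,213.02

1,213 cases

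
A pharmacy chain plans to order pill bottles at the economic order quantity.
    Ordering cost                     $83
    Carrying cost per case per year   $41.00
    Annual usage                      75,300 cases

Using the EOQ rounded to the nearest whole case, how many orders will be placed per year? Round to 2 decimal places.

136.41 orders per year

Q* = √(2·D·S / H) = √(2·75,300·83 / 41) = √304,873.2 ≈ 552.15 → Q = 552
Orders per year = D/Q = 75,300 / 552 = 136.413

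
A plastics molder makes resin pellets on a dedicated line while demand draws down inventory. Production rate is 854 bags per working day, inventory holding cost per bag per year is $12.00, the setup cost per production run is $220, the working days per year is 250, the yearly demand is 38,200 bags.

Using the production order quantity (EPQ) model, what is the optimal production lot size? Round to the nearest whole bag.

1,306 bags

d = 38,200/250 = 152.8000 bags/day;  effective holding cost H(1 − d/p) = 12·(1 − 152.8000/854) = 9.85293
Q* = √(2DS / H_eff) = √(2·38,200·220 / 9.85293) ≈ 1,306.10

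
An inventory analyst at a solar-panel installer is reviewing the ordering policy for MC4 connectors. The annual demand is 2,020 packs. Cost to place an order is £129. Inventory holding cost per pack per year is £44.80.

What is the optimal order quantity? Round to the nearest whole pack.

108 packs

EOQ = √(2DS/H) = √(2 × 2,020 × 129 / 44.8)
    = √(11,633.04) ≈ 107.86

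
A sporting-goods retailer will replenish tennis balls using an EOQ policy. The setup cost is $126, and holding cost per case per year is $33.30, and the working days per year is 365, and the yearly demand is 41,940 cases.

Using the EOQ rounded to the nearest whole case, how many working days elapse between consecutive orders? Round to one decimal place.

Q* = √(2·D·S / H) = √(2·41,940·126 / 33.3) = √317,383.8 ≈ 563.37 → Q = 563 cases
Cycle time = (working days × Q)/D = (365 × 563) / 41,940 = 4.900 days

4.9 days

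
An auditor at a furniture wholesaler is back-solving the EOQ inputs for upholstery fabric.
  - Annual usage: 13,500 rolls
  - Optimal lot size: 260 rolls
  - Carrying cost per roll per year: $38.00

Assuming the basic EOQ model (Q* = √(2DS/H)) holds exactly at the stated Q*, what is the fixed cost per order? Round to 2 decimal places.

Since Q* = (2DS/H)^½, squaring gives Q*²·H = 2DS.
S = Q²H / (2D) = 260² × 38 / (2 × 13,500) = 95.1407

$95.14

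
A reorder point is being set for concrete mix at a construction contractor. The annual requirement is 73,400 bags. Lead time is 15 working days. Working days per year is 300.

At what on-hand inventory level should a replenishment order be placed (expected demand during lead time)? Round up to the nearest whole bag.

Daily demand d = 73,400 / 300 = 244.667 bags/day
Demand during lead time = 244.667 × 15 = 3,670.00
Reorder point = 3,670.00 → round up

3,670 bags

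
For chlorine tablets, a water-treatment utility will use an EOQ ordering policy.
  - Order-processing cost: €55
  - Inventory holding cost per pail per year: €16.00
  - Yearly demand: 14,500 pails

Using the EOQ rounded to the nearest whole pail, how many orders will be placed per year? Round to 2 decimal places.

45.89 orders per year

2DS/H = 2·14,500·55/16 = 99,687.50
EOQ = √99,687.50 ≈ 315.73 → Q = 316
N = D/Q = 14,500/316 ≈ 45.886 orders/yr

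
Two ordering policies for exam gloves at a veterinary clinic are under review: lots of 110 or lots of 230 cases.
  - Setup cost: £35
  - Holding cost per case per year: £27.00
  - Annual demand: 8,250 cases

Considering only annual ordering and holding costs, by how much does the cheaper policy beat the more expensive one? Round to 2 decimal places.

For each Q, cost = (D/Q)·S + (Q/2)·H.
TC(110) = (8,250/110)×35 + (110/2)×27 = £4,110.00
TC(230) = (8,250/230)×35 + (230/2)×27 = £4,360.43
Lots of 110 are cheaper by £250.43.

£250.43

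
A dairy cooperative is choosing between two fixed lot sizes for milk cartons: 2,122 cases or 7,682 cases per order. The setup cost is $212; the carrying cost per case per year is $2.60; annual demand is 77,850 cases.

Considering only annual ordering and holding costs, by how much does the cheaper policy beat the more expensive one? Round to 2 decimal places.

For each Q, cost = (D/Q)·S + (Q/2)·H.
TC(2,122) = (77,850/2,122)×212 + (2,122/2)×2.6 = $10,536.26
TC(7,682) = (77,850/7,682)×212 + (7,682/2)×2.6 = $12,135.02
Cheaper: Q = 2,122.  Difference = $1,598.76

$1,598.76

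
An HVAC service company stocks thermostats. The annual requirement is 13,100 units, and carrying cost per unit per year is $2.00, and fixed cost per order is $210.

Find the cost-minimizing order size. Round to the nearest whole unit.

1,659 units

Optimal lot size Q* = (2 × 13,100 × $210 / $2)^½ ≈ 1,658.61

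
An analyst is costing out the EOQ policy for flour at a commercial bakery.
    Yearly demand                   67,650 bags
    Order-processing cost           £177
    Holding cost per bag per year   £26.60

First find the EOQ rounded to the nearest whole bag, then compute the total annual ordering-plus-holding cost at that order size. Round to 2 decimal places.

Q* = √(2·D·S / H) = √(2·67,650·177 / 26.6) = √900,304.5 ≈ 948.84 → Q = 949 bags
Ordering: D/Q × S = 67,650/949 × £177 = £12,617.54
Holding:  Q/2 × H = 949/2 × £26.6 = £12,621.70
Total = £12,617.54 + £12,621.70 = £25,239.24

£25,239.24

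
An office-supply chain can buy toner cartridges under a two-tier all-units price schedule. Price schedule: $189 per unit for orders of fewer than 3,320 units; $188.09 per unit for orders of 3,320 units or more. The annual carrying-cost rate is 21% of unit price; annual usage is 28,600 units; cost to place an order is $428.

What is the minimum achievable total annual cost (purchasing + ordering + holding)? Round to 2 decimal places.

$5,436,571.70

H₁ = 21%×$189 = $39.6900;  H₂ = 21%×$188.09 = $39.4989
EOQ₁ = √(2×28,600×428/39.6900) = 785.38  (< 3,320, feasible at tier 1)
EOQ₂ = √(2×28,600×428/39.4989) = 787.28  (< 3,320 → use Q = 3,320 at tier-2 price)
TC(tier 1 (EOQ₁), Q≈785.4) = $5,436,571.70
TC(tier 2, Q≈3,320.0) = $5,448,629.16
Minimum at tier 1 (EOQ₁): $5,436,571.70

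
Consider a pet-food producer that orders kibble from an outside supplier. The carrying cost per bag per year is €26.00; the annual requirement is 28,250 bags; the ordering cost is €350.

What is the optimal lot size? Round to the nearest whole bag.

Q* = √(2·D·S / H) = √(2·28,250·350 / 26) = √760,576.9 ≈ 872.11

872 bags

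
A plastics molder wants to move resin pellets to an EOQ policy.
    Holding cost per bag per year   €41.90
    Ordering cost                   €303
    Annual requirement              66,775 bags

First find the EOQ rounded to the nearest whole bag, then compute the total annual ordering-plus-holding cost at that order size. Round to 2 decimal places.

Optimal lot size Q* = (2 × 66,775 × €303 / €41.9)^½ ≈ 982.73 → Q = 983 bags
Annual ordering cost = (D/Q)·S = (66,775/983) × 303 = €20,582.73
Annual holding cost  = (Q/2)·H = (983/2) × 41.9 = €20,593.85
Total = €20,582.73 + €20,593.85 = €41,176.58

€41,176.58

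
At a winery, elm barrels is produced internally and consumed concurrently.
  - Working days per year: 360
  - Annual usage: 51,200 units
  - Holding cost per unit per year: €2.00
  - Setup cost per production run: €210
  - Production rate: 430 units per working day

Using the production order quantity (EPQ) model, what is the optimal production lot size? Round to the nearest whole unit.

d = 51,200/360 = 142.2222 units/day;  effective holding cost H(1 − d/p) = 2·(1 − 142.2222/430) = 1.33850
Q* = √(2DS / H_eff) = √(2·51,200·210 / 1.33850) ≈ 4,008.21

4,008 units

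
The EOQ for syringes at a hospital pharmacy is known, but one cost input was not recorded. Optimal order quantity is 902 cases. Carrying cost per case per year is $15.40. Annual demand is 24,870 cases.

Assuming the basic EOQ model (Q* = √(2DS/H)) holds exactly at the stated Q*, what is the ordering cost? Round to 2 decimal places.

EOQ relation: Q² = 2DS/H, so rearrange for the unknown.
S = Q²H / (2D) = 902² × 15.4 / (2 × 24,870) = 251.8999

$251.90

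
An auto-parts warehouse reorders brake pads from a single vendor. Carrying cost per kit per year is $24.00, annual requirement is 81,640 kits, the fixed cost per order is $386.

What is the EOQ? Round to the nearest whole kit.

1,621 kits

Optimal lot size Q* = (2 × 81,640 × $386 / $24)^½ ≈ 1,620.52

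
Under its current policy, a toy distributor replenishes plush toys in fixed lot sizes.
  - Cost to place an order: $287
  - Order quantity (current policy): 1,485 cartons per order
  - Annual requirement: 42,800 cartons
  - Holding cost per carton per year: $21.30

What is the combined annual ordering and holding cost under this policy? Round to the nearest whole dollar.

$24,087

Ordering: D/Q × S = 42,800/1,485 × $287 = $8,271.78
Holding:  Q/2 × H = 1,485/2 × $21.3 = $15,815.25
Total = $8,271.78 + $15,815.25 = $24,087.03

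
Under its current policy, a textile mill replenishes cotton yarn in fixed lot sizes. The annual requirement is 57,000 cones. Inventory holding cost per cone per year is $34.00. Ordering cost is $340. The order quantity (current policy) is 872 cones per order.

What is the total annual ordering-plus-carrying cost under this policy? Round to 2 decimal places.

$37,048.77

Annual ordering cost = (D/Q)·S = (57,000/872) × 340 = $22,224.77
Annual holding cost  = (Q/2)·H = (872/2) × 34 = $14,824.00
Total = $22,224.77 + $14,824.00 = $37,048.77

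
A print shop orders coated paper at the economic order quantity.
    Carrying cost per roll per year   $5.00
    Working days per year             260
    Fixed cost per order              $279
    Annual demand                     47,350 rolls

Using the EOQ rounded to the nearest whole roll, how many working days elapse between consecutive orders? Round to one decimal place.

EOQ = √(2DS/H) = √(2 × 47,350 × 279 / 5)
    = √(5,284,260.00) ≈ 2,298.75 → Q = 2,299 rolls
Cycle time = (working days × Q)/D = (260 × 2,299) / 47,350 = 12.624 days

12.6 days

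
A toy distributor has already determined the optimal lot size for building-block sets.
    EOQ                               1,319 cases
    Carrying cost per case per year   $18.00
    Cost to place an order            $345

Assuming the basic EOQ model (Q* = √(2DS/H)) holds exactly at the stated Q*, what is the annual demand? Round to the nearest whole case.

45,385 cases per year

Since Q* = (2DS/H)^½, squaring gives Q*²·H = 2DS.
D = Q²H / (2S) = 1,319² × 18 / (2 × 345) = 45,385.07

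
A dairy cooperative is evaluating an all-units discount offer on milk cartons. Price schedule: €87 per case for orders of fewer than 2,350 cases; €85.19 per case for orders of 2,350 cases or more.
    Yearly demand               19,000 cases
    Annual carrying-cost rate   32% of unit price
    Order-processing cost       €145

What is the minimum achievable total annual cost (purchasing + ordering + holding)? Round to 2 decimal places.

€1,651,813.78

H₁ = 32%×€87 = €27.8400;  H₂ = 32%×€85.19 = €27.2608
EOQ₁ = √(2×19,000×145/27.8400) = 444.88  (< 2,350, feasible at tier 1)
EOQ₂ = √(2×19,000×145/27.2608) = 449.58  (< 2,350 → use Q = 2,350 at tier-2 price)
TC(tier 1 (EOQ₁), Q≈444.9) = €1,665,385.41
TC(tier 2, Q≈2,350.0) = €1,651,813.78
Minimum at tier 2: €1,651,813.78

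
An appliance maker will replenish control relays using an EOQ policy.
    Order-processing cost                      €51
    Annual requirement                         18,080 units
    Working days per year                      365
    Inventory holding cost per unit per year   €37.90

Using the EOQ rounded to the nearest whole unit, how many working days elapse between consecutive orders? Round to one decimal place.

4.5 days

2DS/H = 2·18,080·51/37.9 = 48,658.58
EOQ = √48,658.58 ≈ 220.59 → Q = 221 units
Days between orders = 365 / (D/Q) = 365 / 81.810 ≈ 4.462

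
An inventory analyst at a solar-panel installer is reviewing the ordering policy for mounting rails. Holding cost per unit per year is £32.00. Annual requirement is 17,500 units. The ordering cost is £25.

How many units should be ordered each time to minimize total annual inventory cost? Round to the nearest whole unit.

Optimal lot size Q* = (2 × 17,500 × £25 / £32)^½ ≈ 165.36

165 units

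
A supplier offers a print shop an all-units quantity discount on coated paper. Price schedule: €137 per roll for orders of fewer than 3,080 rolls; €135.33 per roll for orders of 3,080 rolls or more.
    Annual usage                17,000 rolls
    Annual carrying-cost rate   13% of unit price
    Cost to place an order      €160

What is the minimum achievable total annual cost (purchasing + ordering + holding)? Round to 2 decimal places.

H₁ = 13%×€137 = €17.8100;  H₂ = 13%×€135.33 = €17.5929
EOQ₁ = √(2×17,000×160/17.8100) = 552.67  (< 3,080, feasible at tier 1)
EOQ₂ = √(2×17,000×160/17.5929) = 556.07  (< 3,080 → use Q = 3,080 at tier-2 price)
TC(tier 1 (EOQ₁), Q≈552.7) = €2,338,843.09
TC(tier 2, Q≈3,080.0) = €2,328,586.18
Minimum at tier 2: €2,328,586.18

€2,328,586.18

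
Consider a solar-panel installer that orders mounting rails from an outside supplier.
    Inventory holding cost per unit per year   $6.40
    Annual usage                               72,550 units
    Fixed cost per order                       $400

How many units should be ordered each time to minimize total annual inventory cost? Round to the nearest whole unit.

3,011 units

2DS/H = 2·72,550·400/6.4 = 9,068,750.00
EOQ = √9,068,750.00 ≈ 3,011.44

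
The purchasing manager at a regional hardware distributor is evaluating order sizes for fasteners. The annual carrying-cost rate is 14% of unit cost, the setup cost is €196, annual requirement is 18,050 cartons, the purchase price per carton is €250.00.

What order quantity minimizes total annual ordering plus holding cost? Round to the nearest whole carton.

H = i·C = 0.14 × €250 = €35.0000 per carton-year
Q* = √(2·D·S / H) = √(2·18,050·196 / 35) = √202,160.0 ≈ 449.62

450 cartons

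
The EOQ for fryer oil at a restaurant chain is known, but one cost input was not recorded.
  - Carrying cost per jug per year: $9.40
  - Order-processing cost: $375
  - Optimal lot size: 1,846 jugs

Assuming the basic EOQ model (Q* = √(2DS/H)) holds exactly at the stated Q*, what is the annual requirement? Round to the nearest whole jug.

From Q* = √(2DS/H) ⇒ Q*² = 2DS/H.
D = Q²H / (2S) = 1,846² × 9.4 / (2 × 375) = 42,710.04

42,710 jugs per year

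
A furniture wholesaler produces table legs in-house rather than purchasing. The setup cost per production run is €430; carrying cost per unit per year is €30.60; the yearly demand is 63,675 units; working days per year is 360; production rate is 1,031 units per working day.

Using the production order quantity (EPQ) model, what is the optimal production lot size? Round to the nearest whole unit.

1,470 units

d = 63,675/360 = 176.8750 units/day;  effective holding cost H(1 − d/p) = 30.6·(1 − 176.8750/1031) = 25.35036
Q* = √(2DS / H_eff) = √(2·63,675·430 / 25.35036) ≈ 1,469.74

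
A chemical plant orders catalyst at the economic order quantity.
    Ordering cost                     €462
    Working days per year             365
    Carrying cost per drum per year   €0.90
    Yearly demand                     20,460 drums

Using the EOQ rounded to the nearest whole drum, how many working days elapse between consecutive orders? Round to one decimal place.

Optimal lot size Q* = (2 × 20,460 × €462 / €0.9)^½ ≈ 4,583.19 → Q = 4,583 drums
Days between orders = 365 / (D/Q) = 365 / 4.464 ≈ 81.759

81.8 days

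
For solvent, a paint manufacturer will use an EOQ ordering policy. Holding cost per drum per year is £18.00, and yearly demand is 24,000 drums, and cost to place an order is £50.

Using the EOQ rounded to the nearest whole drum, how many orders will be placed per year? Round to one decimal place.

EOQ = √(2DS/H) = √(2 × 24,000 × 50 / 18)
    = √(133,333.33) ≈ 365.15 → Q = 365
N = D/Q = 24,000/365 ≈ 65.753 orders/yr

65.8 orders per year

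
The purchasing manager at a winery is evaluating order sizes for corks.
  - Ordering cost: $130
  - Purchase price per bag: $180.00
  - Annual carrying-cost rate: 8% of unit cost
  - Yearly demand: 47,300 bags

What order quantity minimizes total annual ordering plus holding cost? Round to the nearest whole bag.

924 bags

H = i·C = 0.08 × $180 = $14.4000 per bag-year
Q* = √(2·D·S / H) = √(2·47,300·130 / 14.4) = √854,027.8 ≈ 924.14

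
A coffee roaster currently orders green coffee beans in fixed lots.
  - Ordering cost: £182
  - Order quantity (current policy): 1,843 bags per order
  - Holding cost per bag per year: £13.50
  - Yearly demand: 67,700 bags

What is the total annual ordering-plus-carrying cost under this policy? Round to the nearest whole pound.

£19,126

Orders/yr = 67,700/1,843 = 36.734; ordering cost = 36.734 × £182 = £6,685.51
Average inventory = 1,843/2 = 921.5; holding cost = 921.5 × £13.5 = £12,440.25
Total = £6,685.51 + £12,440.25 = £19,125.76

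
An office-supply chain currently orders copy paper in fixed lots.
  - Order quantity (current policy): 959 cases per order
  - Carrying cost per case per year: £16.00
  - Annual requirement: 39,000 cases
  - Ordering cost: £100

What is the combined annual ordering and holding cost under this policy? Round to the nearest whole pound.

Annual ordering cost = (D/Q)·S = (39,000/959) × 100 = £4,066.74
Annual holding cost  = (Q/2)·H = (959/2) × 16 = £7,672.00
Total = £4,066.74 + £7,672.00 = £11,738.74

£11,739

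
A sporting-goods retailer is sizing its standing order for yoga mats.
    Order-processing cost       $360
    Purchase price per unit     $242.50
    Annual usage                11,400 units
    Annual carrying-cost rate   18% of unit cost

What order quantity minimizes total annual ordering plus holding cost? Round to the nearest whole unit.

434 units

H = i·C = 0.18 × $242.5 = $43.6500 per unit-year
2DS/H = 2·11,400·360/43.65 = 188,041.24
EOQ = √188,041.24 ≈ 433.64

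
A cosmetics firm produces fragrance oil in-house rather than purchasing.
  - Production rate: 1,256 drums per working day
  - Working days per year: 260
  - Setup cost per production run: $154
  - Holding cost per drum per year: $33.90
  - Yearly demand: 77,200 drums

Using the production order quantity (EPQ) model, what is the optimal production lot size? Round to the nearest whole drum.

958 drums

Daily demand d = 77,200/260 = 296.923; p = 1256; 1 − d/p = 0.76360
EPQ = √(2DS / (H(1 − d/p)))
    = √(2 × 77,200 × 154 / (33.9 × 0.76360)) ≈ 958.41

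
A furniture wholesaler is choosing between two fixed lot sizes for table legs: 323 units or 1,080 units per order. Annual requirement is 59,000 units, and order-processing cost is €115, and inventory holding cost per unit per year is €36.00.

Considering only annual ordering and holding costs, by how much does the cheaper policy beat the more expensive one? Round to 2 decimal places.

For each Q, cost = (D/Q)·S + (Q/2)·H.
TC(323) = (59,000/323)×115 + (323/2)×36 = €26,820.19
TC(1,080) = (59,000/1,080)×115 + (1,080/2)×36 = €25,722.41
Lots of 1,080 are cheaper by €1,097.78.

€1,097.78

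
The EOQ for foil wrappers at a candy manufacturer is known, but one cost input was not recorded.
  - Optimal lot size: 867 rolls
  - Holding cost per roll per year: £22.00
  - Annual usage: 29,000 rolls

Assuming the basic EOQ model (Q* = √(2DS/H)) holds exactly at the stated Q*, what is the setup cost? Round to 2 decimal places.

EOQ relation: Q² = 2DS/H, so rearrange for the unknown.
S = Q²H / (2D) = 867² × 22 / (2 × 29,000) = 285.1234

£285.12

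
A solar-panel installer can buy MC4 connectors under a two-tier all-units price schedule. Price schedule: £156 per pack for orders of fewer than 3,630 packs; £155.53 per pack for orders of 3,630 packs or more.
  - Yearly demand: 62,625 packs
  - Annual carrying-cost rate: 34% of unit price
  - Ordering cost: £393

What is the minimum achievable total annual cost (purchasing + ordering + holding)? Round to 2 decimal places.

H₁ = 34%×£156 = £53.0400;  H₂ = 34%×£155.53 = £52.8802
EOQ₁ = √(2×62,625×393/53.0400) = 963.35  (< 3,630, feasible at tier 1)
EOQ₂ = √(2×62,625×393/52.8802) = 964.80  (< 3,630 → use Q = 3,630 at tier-2 price)
TC(tier 1 (EOQ₁), Q≈963.3) = £9,820,596.00
TC(tier 2, Q≈3,630.0) = £9,842,823.87
Minimum at tier 1 (EOQ₁): £9,820,596.00

£9,820,596.00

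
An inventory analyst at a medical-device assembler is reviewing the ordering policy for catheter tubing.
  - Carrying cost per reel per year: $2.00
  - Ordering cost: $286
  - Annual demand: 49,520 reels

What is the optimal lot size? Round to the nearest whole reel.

2DS/H = 2·49,520·286/2 = 14,162,720.00
EOQ = √14,162,720.00 ≈ 3,763.34

3,763 reels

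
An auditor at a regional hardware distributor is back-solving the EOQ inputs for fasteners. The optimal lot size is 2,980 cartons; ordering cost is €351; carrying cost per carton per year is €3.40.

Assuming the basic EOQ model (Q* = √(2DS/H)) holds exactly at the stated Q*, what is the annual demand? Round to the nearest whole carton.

From Q* = √(2DS/H) ⇒ Q*² = 2DS/H.
D = Q²H / (2S) = 2,980² × 3.4 / (2 × 351) = 43,010.48

43,010 cartons per year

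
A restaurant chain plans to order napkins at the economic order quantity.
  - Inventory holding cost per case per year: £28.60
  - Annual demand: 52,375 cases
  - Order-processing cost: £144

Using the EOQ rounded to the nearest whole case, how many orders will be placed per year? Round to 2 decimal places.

72.14 orders per year

Q* = √(2·D·S / H) = √(2·52,375·144 / 28.6) = √527,412.6 ≈ 726.23 → Q = 726
Orders per year = D/Q = 52,375 / 726 = 72.142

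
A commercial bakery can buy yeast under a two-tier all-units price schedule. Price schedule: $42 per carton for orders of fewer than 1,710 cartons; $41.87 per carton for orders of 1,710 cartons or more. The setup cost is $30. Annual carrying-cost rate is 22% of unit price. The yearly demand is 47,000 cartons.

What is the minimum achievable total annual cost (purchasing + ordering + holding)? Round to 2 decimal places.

H₁ = 22%×$42 = $9.2400;  H₂ = 22%×$41.87 = $9.2114
EOQ₁ = √(2×47,000×30/9.2400) = 552.44  (< 1,710, feasible at tier 1)
EOQ₂ = √(2×47,000×30/9.2114) = 553.30  (< 1,710 → use Q = 1,710 at tier-2 price)
TC(tier 1 (EOQ₁), Q≈552.4) = $1,979,104.59
TC(tier 2, Q≈1,710.0) = $1,976,590.31
Minimum at tier 2: $1,976,590.31

$1,976,590.31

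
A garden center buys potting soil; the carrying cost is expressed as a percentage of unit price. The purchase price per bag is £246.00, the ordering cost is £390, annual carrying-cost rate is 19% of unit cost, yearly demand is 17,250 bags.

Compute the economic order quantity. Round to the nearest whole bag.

Carrying cost H = £246 × 19% = £46.7400/bag/yr
2DS/H = 2·17,250·390/46.74 = 287,869.06
EOQ = √287,869.06 ≈ 536.53

537 bags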